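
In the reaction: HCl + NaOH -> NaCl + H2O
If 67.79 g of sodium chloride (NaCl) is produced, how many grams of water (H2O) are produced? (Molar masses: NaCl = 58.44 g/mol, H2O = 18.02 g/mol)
Moles of NaCl = 67.79 g ÷ 58.44 g/mol = 1.15999 mol
Mole ratio: 1 mol H2O / 1 mol NaCl
Moles of H2O = 1.15999 × (1/1) = 1.15999 mol
Mass of H2O = 1.15999 mol × 18.02 g/mol = 20.9 g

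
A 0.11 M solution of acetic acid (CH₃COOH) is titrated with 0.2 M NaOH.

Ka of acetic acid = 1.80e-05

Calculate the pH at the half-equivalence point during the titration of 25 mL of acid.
pH = pKa = 4.74

At the half-equivalence point, [HA] = [A⁻], so by Henderson–Hasselbalch pH = pKa + log(1) = pKa.
pKa = −log(1.80e-05) = 4.74.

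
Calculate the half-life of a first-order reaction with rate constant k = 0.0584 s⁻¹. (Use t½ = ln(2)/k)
11.87 s

t½ = ln(2)/k = 0.6931/0.0584 = 11.87 s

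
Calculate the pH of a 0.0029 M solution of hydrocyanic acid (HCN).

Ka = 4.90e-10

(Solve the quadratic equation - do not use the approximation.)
pH = 5.92

x² + Ka×x - Ka×C = 0. Using quadratic formula: [H⁺] = 1.1918e-06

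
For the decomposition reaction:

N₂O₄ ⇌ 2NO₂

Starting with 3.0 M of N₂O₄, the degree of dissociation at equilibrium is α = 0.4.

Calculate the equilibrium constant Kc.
K_c = 3.2000

x = α·[A]₀ = 0.4 × 3.0 = 1.2 M dissociated.
At eq: [N₂O₄] = 3.0 − 1.2 = 1.8 M; [NO₂] = 2x = 2.4 M.
Kc = [NO₂]²/[N₂O₄] = (2.4)²/1.8 = 3.2.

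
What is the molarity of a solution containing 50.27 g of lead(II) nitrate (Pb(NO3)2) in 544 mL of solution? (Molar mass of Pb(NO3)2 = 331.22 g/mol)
Moles of Pb(NO3)2 = 50.27 g ÷ 331.22 g/mol = 0.151772 mol
Volume = 544 mL = 0.544 L
Molarity = 0.151772 mol ÷ 0.544 L = 0.279 M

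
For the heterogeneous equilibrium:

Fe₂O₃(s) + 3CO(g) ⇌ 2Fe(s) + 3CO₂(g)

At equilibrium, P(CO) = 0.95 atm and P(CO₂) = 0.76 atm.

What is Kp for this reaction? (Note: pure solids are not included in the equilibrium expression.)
K_p = 0.512

Solids (Fe₂O₃, Fe) are excluded.
Kp = P(CO₂)³/P(CO)³ = (0.76)³/(0.95)³ = 0.439/0.8574 = 0.512.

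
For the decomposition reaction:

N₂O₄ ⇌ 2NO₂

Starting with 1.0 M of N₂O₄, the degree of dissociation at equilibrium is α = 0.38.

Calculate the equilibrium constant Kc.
K_c = 0.9316

x = α·[A]₀ = 0.38 × 1.0 = 0.38 M dissociated.
At eq: [N₂O₄] = 1.0 − 0.38 = 0.62 M; [NO₂] = 2x = 0.76 M.
Kc = [NO₂]²/[N₂O₄] = (0.76)²/0.62 = 0.9316.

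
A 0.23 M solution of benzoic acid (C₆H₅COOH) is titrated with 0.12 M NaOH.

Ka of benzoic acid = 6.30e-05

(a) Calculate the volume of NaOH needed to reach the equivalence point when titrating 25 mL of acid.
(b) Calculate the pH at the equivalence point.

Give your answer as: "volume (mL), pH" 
V = 47.9 mL, pH = 8.55

(a) At equivalence: moles acid = moles base.
moles acid = 0.23 × 0.025 = 0.00575 mol; V_NaOH = 0.00575/0.12 = 0.04792 L = 47.9 mL.
(b) At equivalence, all acid → conjugate base A⁻ at [A⁻] = 0.00575/0.07292 = 0.07886 M.
Kb = Kw/Ka = 1.0e-14/6.30e-05 = 1.587e-10; [OH⁻] = √(Kb·[A⁻]) = 3.538e-06; pOH = 5.45; pH = 14 − pOH = 8.55.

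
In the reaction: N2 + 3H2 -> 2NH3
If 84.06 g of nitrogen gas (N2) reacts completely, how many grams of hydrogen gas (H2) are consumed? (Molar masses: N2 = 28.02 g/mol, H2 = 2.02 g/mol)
Moles of N2 = 84.06 g ÷ 28.02 g/mol = 3 mol
Mole ratio: 3 mol H2 / 1 mol N2
Moles of H2 = 3 × (3/1) = 9 mol
Mass of H2 = 9 mol × 2.02 g/mol = 18.18 g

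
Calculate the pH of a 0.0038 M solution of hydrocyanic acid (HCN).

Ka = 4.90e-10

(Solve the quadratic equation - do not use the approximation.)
pH = 5.87

x² + Ka×x - Ka×C = 0. Using quadratic formula: [H⁺] = 1.3643e-06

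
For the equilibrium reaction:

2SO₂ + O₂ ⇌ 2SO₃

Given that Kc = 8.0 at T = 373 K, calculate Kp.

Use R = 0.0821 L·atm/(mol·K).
K_p = 0.2612

Δn = (moles gaseous products) − (moles gaseous reactants) = -1
T = 373 K; RT = 0.0821 × 373 = 30.6233
Kp = Kc·(RT)^Δn = 8.0 × (30.6233)^-1 = 8.0 × 0.0326549 = 0.2612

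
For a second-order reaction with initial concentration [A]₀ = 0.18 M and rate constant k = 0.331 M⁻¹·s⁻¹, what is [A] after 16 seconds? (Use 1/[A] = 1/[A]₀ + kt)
0.0922 M

1/[A] = 1/[A]₀ + k·t = 1/0.18 + (0.331)·(16) = 5.5556 + 5.2960 = 10.8516
[A] = 1/10.8516 = 0.0922 M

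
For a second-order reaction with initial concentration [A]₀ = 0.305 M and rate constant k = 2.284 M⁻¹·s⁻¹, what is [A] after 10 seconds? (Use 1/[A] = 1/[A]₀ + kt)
0.0383 M

1/[A] = 1/[A]₀ + k·t = 1/0.305 + (2.284)·(10) = 3.2787 + 22.8400 = 26.1187
[A] = 1/26.1187 = 0.0383 M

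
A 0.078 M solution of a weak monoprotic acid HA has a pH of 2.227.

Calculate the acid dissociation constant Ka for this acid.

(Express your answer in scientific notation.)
K_a = 4.88e-04

[H⁺] = 10^(−pH) = 10^(−2.227) = 5.929e-03 M. For HA ⇌ H⁺ + A⁻, Ka = x²/(C − x) = (5.929e-03)²/(0.078 − 5.929e-03) = 4.88e-04.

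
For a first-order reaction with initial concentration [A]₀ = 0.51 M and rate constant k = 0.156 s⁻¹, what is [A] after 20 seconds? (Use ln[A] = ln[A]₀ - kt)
0.0225 M

ln[A] = ln[A]₀ - k·t = ln(0.51) - (0.156)·(20) = -0.6733 - 3.1200 = -3.7933
[A] = e^(-3.7933) = 0.0225 M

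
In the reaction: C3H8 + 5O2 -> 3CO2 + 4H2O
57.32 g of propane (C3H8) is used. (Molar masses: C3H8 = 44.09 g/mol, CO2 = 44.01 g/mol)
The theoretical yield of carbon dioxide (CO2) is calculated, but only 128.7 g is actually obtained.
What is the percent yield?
Moles of C3H8 = 57.32 g ÷ 44.09 g/mol = 1.30007 mol
Mole ratio: 3 mol CO2 / 1 mol C3H8
Moles of CO2 = 1.30007 × (3/1) = 3.9002 mol
Theoretical yield = 3.9002 mol × 44.01 g/mol = 171.65 g
Actual yield = 128.7 g
Percent yield = (128.7 / 171.65) × 100% = 75.0%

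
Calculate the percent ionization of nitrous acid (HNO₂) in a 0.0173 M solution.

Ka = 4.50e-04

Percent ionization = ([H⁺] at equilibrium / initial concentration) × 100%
Percent ionization = 14.9%

Let x = [H⁺]. Ka = x²/(C - x) ⇒ x² + (4.50e-04)x - (4.50e-04)(0.0173) = 0. x = 2.5742e-03. Percent = (2.5742e-03/0.0173) × 100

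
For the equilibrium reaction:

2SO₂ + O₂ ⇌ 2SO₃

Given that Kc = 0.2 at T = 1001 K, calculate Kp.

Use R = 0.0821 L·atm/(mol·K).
K_p = 0.0024

Δn = (moles gaseous products) − (moles gaseous reactants) = -1
T = 1001 K; RT = 0.0821 × 1001 = 82.1821
Kp = Kc·(RT)^Δn = 0.2 × (82.1821)^-1 = 0.2 × 0.0121681 = 0.0024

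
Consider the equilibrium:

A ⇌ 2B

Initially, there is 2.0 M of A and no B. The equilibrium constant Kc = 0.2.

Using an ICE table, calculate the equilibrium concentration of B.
[B] = 0.584 M

ICE: [A] = 2.0 − x, [B] = 2x.
Kc = (2x)²/(2.0 − x) = 0.2 ⇒ 4x² + 0.2x − 0.4 = 0.
x = (−0.2 + √(0.2² + 4·4·0.4))/(2·4) = (−0.2 + √6.44)/8 = 0.29221.
[B] = 2x = 0.584 M.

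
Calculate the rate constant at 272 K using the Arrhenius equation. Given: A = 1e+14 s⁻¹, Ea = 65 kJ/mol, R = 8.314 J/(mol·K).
3.29e+01 s⁻¹

k = A·exp(-Ea/(R·T)) = 1e+14·exp(-65000/(8.314·272)) = 1e+14·exp(-28.7432) = 1e+14·3.2886e-13 = 3.29e+01 s⁻¹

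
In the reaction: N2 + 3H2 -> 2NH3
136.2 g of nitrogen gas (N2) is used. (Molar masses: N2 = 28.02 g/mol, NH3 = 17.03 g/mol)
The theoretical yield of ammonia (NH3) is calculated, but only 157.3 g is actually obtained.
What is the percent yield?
Moles of N2 = 136.2 g ÷ 28.02 g/mol = 4.86081 mol
Mole ratio: 2 mol NH3 / 1 mol N2
Moles of NH3 = 4.86081 × (2/1) = 9.72163 mol
Theoretical yield = 9.72163 mol × 17.03 g/mol = 165.56 g
Actual yield = 157.3 g
Percent yield = (157.3 / 165.56) × 100% = 95.0%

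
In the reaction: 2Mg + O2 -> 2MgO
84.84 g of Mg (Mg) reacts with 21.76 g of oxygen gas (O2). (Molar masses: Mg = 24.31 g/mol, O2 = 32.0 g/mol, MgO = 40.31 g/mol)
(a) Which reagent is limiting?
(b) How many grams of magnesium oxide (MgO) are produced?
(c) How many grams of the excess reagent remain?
(a) O2, (b) 54.82 g, (c) 51.78 g

Moles of Mg = 84.84 g ÷ 24.31 g/mol = 3.48992 mol
Moles of O2 = 21.76 g ÷ 32.0 g/mol = 0.68 mol
Moles ÷ coefficient: Mg: 3.48992/2 = 1.745, O2: 0.68/1 = 0.68
(a) O2 has the smaller value, so O2 is the limiting reagent.
(b) Moles of MgO = 0.68 mol O2 × (2/1) = 1.36 mol; mass = 1.36 mol × 40.31 g/mol = 54.82 g
(c) Mg consumed = 0.68 × (2/1) = 1.36 mol; remaining = 3.48992 − 1.36 = 2.12992 mol; mass = 2.12992 mol × 24.31 g/mol = 51.78 g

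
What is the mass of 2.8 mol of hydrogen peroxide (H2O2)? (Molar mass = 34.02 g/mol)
Mass = 2.8 mol × 34.02 g/mol = 95.26 g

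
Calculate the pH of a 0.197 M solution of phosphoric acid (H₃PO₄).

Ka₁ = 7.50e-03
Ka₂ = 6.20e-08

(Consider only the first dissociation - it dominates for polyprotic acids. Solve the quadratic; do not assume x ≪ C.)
pH = 1.46

x² + Ka₁·x − Ka₁·C = 0 with Ka₁ = 7.50e-03, C = 0.197.
x = (−Ka₁ + √(Ka₁² + 4·Ka₁·C))/2 = 3.4871e-02 M, so pH = 1.46.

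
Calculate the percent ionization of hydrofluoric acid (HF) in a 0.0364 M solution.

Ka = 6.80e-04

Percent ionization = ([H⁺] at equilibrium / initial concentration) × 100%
Percent ionization = 12.8%

Let x = [H⁺]. Ka = x²/(C - x) ⇒ x² + (6.80e-04)x - (6.80e-04)(0.0364) = 0. x = 4.6467e-03. Percent = (4.6467e-03/0.0364) × 100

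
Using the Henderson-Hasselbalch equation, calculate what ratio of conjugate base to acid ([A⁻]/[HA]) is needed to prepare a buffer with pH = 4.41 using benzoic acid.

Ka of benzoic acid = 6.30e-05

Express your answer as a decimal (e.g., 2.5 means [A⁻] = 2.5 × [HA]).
[A⁻]/[HA] = 1.619

pKa = −log(6.30e-05) = 4.2007. pH = pKa + log([A⁻]/[HA]). 4.41 = 4.2007 + log(ratio). log(ratio) = 4.41 − 4.2007 = 0.2093. ratio = 10^(0.2093) = 1.619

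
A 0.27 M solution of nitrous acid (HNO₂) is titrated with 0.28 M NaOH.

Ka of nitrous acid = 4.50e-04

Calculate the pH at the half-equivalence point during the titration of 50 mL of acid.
pH = pKa = 3.35

At the half-equivalence point, [HA] = [A⁻], so by Henderson–Hasselbalch pH = pKa + log(1) = pKa.
pKa = −log(4.50e-04) = 3.35.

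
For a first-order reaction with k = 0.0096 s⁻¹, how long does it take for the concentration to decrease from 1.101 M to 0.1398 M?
214.98 s

From ln[A] = ln[A]₀ - k·t: t = ln([A]₀/[A])/k = ln(1.101/0.1398)/0.0096 = ln(7.8755)/0.0096 = 2.0638/0.0096 = 214.98 s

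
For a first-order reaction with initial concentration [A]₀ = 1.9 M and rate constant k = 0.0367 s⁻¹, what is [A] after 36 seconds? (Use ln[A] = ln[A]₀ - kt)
0.5069 M

ln[A] = ln[A]₀ - k·t = ln(1.9) - (0.0367)·(36) = 0.6419 - 1.3212 = -0.6793
[A] = e^(-0.6793) = 0.5069 M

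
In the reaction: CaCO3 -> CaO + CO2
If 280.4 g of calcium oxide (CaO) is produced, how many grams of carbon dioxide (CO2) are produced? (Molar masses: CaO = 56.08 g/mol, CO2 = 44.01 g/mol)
Moles of CaO = 280.4 g ÷ 56.08 g/mol = 5 mol
Mole ratio: 1 mol CO2 / 1 mol CaO
Moles of CO2 = 5 × (1/1) = 5 mol
Mass of CO2 = 5 mol × 44.01 g/mol = 220 g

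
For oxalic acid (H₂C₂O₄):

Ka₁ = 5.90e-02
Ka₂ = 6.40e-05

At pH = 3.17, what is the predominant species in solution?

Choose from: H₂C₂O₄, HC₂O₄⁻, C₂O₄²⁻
HC₂O₄⁻

pKa1 = 1.23, pKa2 = 4.19. Each pKa is the crossover between adjacent species; pH = 3.17 lies in the region where HC₂O₄⁻ predominates.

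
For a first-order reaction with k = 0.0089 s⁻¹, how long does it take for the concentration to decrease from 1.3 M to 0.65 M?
77.88 s

From ln[A] = ln[A]₀ - k·t: t = ln([A]₀/[A])/k = ln(1.3/0.65)/0.0089 = ln(2.0000)/0.0089 = 0.6931/0.0089 = 77.88 s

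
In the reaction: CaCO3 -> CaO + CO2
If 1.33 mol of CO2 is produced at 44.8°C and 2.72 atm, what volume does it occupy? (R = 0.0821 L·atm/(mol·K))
T = 44.8°C + 273.15 = 317.95 K
V = nRT/P = (1.33 × 0.0821 × 317.95) / 2.72
V = 12.76 L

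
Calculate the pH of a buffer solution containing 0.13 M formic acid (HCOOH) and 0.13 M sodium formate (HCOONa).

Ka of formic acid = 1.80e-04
pH = 3.74

pKa = -log(1.80e-04) = 3.74. pH = pKa + log([A⁻]/[HA]) = 3.74 + log(0.13/0.13)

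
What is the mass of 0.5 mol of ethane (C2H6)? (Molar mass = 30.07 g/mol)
Mass = 0.5 mol × 30.07 g/mol = 15.04 g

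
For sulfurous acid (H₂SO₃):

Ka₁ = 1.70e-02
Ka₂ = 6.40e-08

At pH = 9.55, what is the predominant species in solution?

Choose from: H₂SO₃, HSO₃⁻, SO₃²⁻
SO₃²⁻

pKa1 = 1.77, pKa2 = 7.19. Each pKa is the crossover between adjacent species; pH = 9.55 lies in the region where SO₃²⁻ predominates.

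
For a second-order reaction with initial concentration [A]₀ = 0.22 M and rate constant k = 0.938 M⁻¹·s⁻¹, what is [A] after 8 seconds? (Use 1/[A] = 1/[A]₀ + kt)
0.0830 M

1/[A] = 1/[A]₀ + k·t = 1/0.22 + (0.938)·(8) = 4.5455 + 7.5040 = 12.0495
[A] = 1/12.0495 = 0.0830 M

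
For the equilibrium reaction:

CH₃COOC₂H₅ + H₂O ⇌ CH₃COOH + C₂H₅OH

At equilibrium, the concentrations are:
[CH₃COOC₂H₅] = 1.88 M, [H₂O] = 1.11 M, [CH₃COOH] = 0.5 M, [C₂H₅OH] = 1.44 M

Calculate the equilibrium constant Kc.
K_c = 0.3450

Kc = ([CH₃COOH] × [C₂H₅OH]) / ([CH₃COOC₂H₅] × [H₂O])
   = ((0.5)·(1.44)) / ((1.88)·(1.11))
   = 0.72 / 2.0868 = 0.3450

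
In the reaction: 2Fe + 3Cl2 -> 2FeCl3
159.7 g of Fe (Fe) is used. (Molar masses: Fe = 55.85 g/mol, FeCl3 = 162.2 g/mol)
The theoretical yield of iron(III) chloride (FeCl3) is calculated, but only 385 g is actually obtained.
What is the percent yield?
Moles of Fe = 159.7 g ÷ 55.85 g/mol = 2.85944 mol
Mole ratio: 2 mol FeCl3 / 2 mol Fe
Moles of FeCl3 = 2.85944 × (2/2) = 2.85944 mol
Theoretical yield = 2.85944 mol × 162.2 g/mol = 463.8 g
Actual yield = 385 g
Percent yield = (385 / 463.8) × 100% = 83.0%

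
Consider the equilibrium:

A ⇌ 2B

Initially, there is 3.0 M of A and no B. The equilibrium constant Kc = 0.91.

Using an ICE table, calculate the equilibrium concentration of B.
[B] = 1.440 M

ICE: [A] = 3.0 − x, [B] = 2x.
Kc = (2x)²/(3.0 − x) = 0.91 ⇒ 4x² + 0.91x − 2.73 = 0.
x = (−0.91 + √(0.91² + 4·4·2.73))/(2·4) = (−0.91 + √44.508)/8 = 0.72018.
[B] = 2x = 1.440 M.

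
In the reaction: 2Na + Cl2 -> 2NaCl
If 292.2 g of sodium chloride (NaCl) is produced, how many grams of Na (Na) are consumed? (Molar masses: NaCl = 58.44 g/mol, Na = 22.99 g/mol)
Moles of NaCl = 292.2 g ÷ 58.44 g/mol = 5 mol
Mole ratio: 2 mol Na / 2 mol NaCl
Moles of Na = 5 × (2/2) = 5 mol
Mass of Na = 5 mol × 22.99 g/mol = 114.9 g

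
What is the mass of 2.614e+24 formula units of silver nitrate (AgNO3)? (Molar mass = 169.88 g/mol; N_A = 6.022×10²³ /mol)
Moles = 2.614e+24 ÷ 6.022×10²³ = 4.34075 mol
Mass = 4.34075 mol × 169.88 g/mol = 737.4 g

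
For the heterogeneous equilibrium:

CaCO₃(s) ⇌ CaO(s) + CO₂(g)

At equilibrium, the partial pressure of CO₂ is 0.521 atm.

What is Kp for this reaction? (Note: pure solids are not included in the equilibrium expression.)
K_p = 0.521

Solids (CaCO₃, CaO) have activity 1 and are excluded.
Kp = P(CO₂) = 0.521.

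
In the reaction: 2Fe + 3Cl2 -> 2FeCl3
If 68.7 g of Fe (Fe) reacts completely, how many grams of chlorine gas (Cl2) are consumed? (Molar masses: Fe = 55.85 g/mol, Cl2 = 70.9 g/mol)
Moles of Fe = 68.7 g ÷ 55.85 g/mol = 1.23008 mol
Mole ratio: 3 mol Cl2 / 2 mol Fe
Moles of Cl2 = 1.23008 × (3/2) = 1.84512 mol
Mass of Cl2 = 1.84512 mol × 70.9 g/mol = 130.8 g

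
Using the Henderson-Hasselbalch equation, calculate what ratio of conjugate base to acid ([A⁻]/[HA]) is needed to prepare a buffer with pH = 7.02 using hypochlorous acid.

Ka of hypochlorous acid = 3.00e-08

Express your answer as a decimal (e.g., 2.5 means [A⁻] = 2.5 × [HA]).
[A⁻]/[HA] = 0.314

pKa = −log(3.00e-08) = 7.5229. pH = pKa + log([A⁻]/[HA]). 7.02 = 7.5229 + log(ratio). log(ratio) = 7.02 − 7.5229 = -0.5029. ratio = 10^(-0.5029) = 0.314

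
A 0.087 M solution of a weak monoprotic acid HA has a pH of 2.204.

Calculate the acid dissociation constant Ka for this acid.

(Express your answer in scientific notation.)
K_a = 4.84e-04

[H⁺] = 10^(−pH) = 10^(−2.204) = 6.252e-03 M. For HA ⇌ H⁺ + A⁻, Ka = x²/(C − x) = (6.252e-03)²/(0.087 − 6.252e-03) = 4.84e-04.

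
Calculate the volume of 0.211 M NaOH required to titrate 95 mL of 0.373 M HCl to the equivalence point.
V_{base} = 167.9 mL

At equivalence: moles acid = moles base.
moles HCl = 0.373 M × 0.095 L = 0.035435 mol
V_NaOH = 0.035435 mol ÷ 0.211 M = 0.1679 L = 167.9 mL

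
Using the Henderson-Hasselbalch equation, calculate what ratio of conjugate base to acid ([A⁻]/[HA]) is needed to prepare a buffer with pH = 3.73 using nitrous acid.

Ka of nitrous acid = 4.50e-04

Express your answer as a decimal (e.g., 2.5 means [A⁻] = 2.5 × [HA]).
[A⁻]/[HA] = 2.417

pKa = −log(4.50e-04) = 3.3468. pH = pKa + log([A⁻]/[HA]). 3.73 = 3.3468 + log(ratio). log(ratio) = 3.73 − 3.3468 = 0.3832. ratio = 10^(0.3832) = 2.417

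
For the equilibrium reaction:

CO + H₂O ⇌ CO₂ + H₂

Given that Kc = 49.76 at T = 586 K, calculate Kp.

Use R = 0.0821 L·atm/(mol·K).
K_p = 49.7600

Δn = (moles gaseous products) − (moles gaseous reactants) = 0
T = 586 K; RT = 0.0821 × 586 = 48.1106
Kp = Kc·(RT)^Δn = 49.76 × (48.1106)^0 = 49.76 × 1 = 49.7600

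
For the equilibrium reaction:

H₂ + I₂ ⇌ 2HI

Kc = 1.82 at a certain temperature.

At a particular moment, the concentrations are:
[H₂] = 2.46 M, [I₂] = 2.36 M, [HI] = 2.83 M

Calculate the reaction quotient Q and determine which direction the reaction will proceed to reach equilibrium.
Q = 1.380, Q < K, reaction proceeds forward (toward products)

Q = ([HI]^2) / ([H₂] × [I₂])
  = ((2.83)^2) / ((2.46)·(2.36)) = 8.0089/5.8056 = 1.38
Since Q = 1.38 < Kc = 1.82, the reaction proceeds forward (toward products) to reach equilibrium.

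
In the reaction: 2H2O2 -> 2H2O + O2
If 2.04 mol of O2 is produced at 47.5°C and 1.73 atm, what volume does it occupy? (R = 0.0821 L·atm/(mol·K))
T = 47.5°C + 273.15 = 320.65 K
V = nRT/P = (2.04 × 0.0821 × 320.65) / 1.73
V = 31.04 L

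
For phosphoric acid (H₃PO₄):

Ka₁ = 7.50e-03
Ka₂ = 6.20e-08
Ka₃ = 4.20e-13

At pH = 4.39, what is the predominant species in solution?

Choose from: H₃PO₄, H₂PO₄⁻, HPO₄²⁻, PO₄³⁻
H₂PO₄⁻

pKa1 = 2.12, pKa2 = 7.21, pKa3 = 12.38. Each pKa is the crossover between adjacent species; pH = 4.39 lies in the region where H₂PO₄⁻ predominates.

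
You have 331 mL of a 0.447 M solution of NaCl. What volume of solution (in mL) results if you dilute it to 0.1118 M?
Using M₁V₁ = M₂V₂:
0.447 × 331 = 0.1118 × V₂
V₂ = (0.447 × 331) / 0.1118 = 1323 mL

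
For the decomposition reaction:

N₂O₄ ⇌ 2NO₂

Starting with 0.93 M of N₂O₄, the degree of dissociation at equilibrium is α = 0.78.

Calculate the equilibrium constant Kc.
K_c = 10.29

x = α·[A]₀ = 0.78 × 0.93 = 0.7254 M dissociated.
At eq: [N₂O₄] = 0.93 − 0.7254 = 0.2046 M; [NO₂] = 2x = 1.451 M.
Kc = [NO₂]²/[N₂O₄] = (1.451)²/0.2046 = 10.29.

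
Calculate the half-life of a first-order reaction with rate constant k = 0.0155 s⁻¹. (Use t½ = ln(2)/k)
44.72 s

t½ = ln(2)/k = 0.6931/0.0155 = 44.72 s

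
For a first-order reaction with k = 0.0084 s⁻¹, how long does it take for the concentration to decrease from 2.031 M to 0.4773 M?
172.40 s

From ln[A] = ln[A]₀ - k·t: t = ln([A]₀/[A])/k = ln(2.031/0.4773)/0.0084 = ln(4.2552)/0.0084 = 1.4481/0.0084 = 172.40 s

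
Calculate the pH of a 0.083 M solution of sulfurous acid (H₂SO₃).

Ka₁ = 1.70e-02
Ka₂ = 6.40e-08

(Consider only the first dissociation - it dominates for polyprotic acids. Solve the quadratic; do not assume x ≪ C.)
pH = 1.52

x² + Ka₁·x − Ka₁·C = 0 with Ka₁ = 1.70e-02, C = 0.083.
x = (−Ka₁ + √(Ka₁² + 4·Ka₁·C))/2 = 3.0013e-02 M, so pH = 1.52.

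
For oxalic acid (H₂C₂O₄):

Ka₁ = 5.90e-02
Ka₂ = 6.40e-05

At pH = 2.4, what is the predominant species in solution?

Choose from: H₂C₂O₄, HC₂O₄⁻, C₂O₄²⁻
HC₂O₄⁻

pKa1 = 1.23, pKa2 = 4.19. Each pKa is the crossover between adjacent species; pH = 2.4 lies in the region where HC₂O₄⁻ predominates.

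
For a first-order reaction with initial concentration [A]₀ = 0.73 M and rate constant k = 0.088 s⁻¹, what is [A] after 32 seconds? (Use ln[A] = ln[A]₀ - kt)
0.0437 M

ln[A] = ln[A]₀ - k·t = ln(0.73) - (0.088)·(32) = -0.3147 - 2.8160 = -3.1307
[A] = e^(-3.1307) = 0.0437 M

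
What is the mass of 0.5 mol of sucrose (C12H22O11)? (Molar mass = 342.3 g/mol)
Mass = 0.5 mol × 342.3 g/mol = 171.2 g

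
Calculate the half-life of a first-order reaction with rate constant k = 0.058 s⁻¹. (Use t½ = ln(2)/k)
11.95 s

t½ = ln(2)/k = 0.6931/0.058 = 11.95 s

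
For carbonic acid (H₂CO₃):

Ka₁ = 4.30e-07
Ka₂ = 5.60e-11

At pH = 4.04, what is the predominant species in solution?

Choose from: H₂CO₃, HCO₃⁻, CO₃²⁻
H₂CO₃

pKa1 = 6.37, pKa2 = 10.25. Each pKa is the crossover between adjacent species; pH = 4.04 lies in the region where H₂CO₃ predominates.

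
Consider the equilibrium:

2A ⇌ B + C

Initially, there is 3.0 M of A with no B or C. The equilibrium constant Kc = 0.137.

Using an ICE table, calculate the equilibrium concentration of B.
[B] = 0.638 M

ICE: [A] = 3.0 − 2x, [B] = [C] = x.
Kc = x²/(3.0 − 2x)² = 0.137 ⇒ √Kc = x/(3.0 − 2x).
x = √0.137·3.0/(1 + 2√0.137) = 0.37014·3.0/1.7403 = 0.63806.
[B] = x = 0.638 M.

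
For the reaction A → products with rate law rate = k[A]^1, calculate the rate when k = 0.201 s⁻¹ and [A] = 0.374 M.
0.07517 M/s

rate = k·[A]^1 = 0.201·(0.374)^1 = 0.201·0.374 = 0.07517 M/s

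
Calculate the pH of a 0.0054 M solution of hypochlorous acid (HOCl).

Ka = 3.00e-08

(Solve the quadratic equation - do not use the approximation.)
pH = 4.90

x² + Ka×x - Ka×C = 0. Using quadratic formula: [H⁺] = 1.2713e-05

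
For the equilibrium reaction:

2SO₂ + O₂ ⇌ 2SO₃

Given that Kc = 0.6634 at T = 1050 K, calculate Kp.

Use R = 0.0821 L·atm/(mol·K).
K_p = 0.0077

Δn = (moles gaseous products) − (moles gaseous reactants) = -1
T = 1050 K; RT = 0.0821 × 1050 = 86.205
Kp = Kc·(RT)^Δn = 0.6634 × (86.205)^-1 = 0.6634 × 0.0116003 = 0.0077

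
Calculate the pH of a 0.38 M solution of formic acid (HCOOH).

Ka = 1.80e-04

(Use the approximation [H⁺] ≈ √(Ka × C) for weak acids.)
pH = 2.08

[H⁺] = √(Ka × C) = √(1.80e-04 × 0.38) = 8.2704e-03. pH = -log(8.2704e-03)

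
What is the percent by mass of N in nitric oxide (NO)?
Mass of N in formula = 14.01 × 1 = 14.01 g/mol
Molar mass = 30.01 g/mol
% N = (14.01/30.01) × 100% = 46.68%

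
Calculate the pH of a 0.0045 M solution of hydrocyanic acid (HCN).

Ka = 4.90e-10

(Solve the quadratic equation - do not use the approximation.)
pH = 5.83

x² + Ka×x - Ka×C = 0. Using quadratic formula: [H⁺] = 1.4847e-06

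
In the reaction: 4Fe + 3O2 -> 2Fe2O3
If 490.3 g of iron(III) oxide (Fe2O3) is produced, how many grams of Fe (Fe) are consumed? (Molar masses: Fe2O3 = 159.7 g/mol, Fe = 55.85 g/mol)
Moles of Fe2O3 = 490.3 g ÷ 159.7 g/mol = 3.07013 mol
Mole ratio: 4 mol Fe / 2 mol Fe2O3
Moles of Fe = 3.07013 × (4/2) = 6.14026 mol
Mass of Fe = 6.14026 mol × 55.85 g/mol = 342.9 g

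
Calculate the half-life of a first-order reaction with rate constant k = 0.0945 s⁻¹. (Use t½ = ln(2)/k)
7.33 s

t½ = ln(2)/k = 0.6931/0.0945 = 7.33 s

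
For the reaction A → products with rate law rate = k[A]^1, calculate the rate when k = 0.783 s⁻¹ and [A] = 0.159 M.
0.1245 M/s

rate = k·[A]^1 = 0.783·(0.159)^1 = 0.783·0.159 = 0.1245 M/s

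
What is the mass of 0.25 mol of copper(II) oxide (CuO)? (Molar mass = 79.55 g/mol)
Mass = 0.25 mol × 79.55 g/mol = 19.89 g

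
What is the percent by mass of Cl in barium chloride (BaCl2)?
Mass of Cl in formula = 35.45 × 2 = 70.9 g/mol
Molar mass = 208.23 g/mol
% Cl = (70.9/208.23) × 100% = 34.05%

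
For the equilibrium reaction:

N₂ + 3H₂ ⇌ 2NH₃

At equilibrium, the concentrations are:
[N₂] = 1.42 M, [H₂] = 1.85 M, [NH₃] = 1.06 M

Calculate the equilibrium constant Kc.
K_c = 0.1250

Kc = ([NH₃]^2) / ([N₂] × [H₂]^3)
   = ((1.06)^2) / ((1.42)·(1.85)^3)
   = 1.1236 / 8.9909 = 0.1250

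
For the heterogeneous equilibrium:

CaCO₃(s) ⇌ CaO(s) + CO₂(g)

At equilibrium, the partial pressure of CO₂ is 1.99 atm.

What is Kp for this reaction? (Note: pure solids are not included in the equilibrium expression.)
K_p = 1.99

Solids (CaCO₃, CaO) have activity 1 and are excluded.
Kp = P(CO₂) = 1.99.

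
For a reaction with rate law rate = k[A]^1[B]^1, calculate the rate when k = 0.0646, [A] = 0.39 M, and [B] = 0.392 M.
0.009876 M/s

rate = k·[A]^1·[B]^1 = 0.0646·(0.39)^1·(0.392)^1 = 0.0646·0.39·0.392 = 0.009876 M/s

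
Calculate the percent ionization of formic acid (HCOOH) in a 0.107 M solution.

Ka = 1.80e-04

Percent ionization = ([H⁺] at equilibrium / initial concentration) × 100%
Percent ionization = 4.02%

Let x = [H⁺]. Ka = x²/(C - x) ⇒ x² + (1.80e-04)x - (1.80e-04)(0.107) = 0. x = 4.2995e-03. Percent = (4.2995e-03/0.107) × 100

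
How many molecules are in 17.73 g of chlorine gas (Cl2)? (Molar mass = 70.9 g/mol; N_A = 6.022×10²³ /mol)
Moles = 17.73 g ÷ 70.9 g/mol = 0.250071 mol
Molecules = 0.250071 mol × 6.022×10²³ /mol = 1.506e+23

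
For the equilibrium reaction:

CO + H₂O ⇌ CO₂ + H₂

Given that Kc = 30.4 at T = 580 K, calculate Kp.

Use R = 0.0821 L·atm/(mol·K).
K_p = 30.4000

Δn = (moles gaseous products) − (moles gaseous reactants) = 0
T = 580 K; RT = 0.0821 × 580 = 47.618
Kp = Kc·(RT)^Δn = 30.4 × (47.618)^0 = 30.4 × 1 = 30.4000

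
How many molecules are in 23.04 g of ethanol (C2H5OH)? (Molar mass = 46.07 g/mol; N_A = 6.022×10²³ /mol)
Moles = 23.04 g ÷ 46.07 g/mol = 0.500109 mol
Molecules = 0.500109 mol × 6.022×10²³ /mol = 3.012e+23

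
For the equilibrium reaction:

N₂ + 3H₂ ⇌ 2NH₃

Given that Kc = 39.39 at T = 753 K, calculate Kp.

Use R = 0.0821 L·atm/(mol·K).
K_p = 0.0103

Δn = (moles gaseous products) − (moles gaseous reactants) = -2
T = 753 K; RT = 0.0821 × 753 = 61.8213
Kp = Kc·(RT)^Δn = 39.39 × (61.8213)^-2 = 39.39 × 0.000261652 = 0.0103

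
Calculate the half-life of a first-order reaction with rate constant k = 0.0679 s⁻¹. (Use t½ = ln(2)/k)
10.21 s

t½ = ln(2)/k = 0.6931/0.0679 = 10.21 s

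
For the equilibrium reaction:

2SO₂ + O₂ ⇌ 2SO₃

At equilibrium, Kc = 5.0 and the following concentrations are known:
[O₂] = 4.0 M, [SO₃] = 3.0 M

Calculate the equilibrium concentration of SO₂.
[SO₂] = 0.6708 M

Kc = ([SO₃]^2) / ([SO₂]^2 × [O₂]) = 5.0
[SO₂]^2 = (product terms)/(Kc · other reactant terms) = 9 / (5.0 · 4) = 0.45
[SO₂] = (0.45)^(1/2) = 0.6708 M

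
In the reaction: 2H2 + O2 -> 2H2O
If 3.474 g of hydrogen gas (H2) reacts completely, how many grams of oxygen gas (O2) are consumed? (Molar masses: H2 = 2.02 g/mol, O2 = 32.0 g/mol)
Moles of H2 = 3.474 g ÷ 2.02 g/mol = 1.7198 mol
Mole ratio: 1 mol O2 / 2 mol H2
Moles of O2 = 1.7198 × (1/2) = 0.859901 mol
Mass of O2 = 0.859901 mol × 32.0 g/mol = 27.52 g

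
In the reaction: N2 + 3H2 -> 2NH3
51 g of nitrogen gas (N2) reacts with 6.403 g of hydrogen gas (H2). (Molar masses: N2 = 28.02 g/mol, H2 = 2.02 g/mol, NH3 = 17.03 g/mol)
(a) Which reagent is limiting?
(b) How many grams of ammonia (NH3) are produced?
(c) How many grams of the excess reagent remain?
(a) H2, (b) 35.99 g, (c) 21.39 g

Moles of N2 = 51 g ÷ 28.02 g/mol = 1.82013 mol
Moles of H2 = 6.403 g ÷ 2.02 g/mol = 3.1698 mol
Moles ÷ coefficient: N2: 1.82013/1 = 1.82, H2: 3.1698/3 = 1.057
(a) H2 has the smaller value, so H2 is the limiting reagent.
(b) Moles of NH3 = 3.1698 mol H2 × (2/3) = 2.1132 mol; mass = 2.1132 mol × 17.03 g/mol = 35.99 g
(c) N2 consumed = 3.1698 × (1/3) = 1.0566 mol; remaining = 1.82013 − 1.0566 = 0.763528 mol; mass = 0.763528 mol × 28.02 g/mol = 21.39 g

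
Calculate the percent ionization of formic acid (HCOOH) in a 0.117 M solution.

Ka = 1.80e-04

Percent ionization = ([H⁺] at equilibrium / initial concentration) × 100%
Percent ionization = 3.85%

Let x = [H⁺]. Ka = x²/(C - x) ⇒ x² + (1.80e-04)x - (1.80e-04)(0.117) = 0. x = 4.5000e-03. Percent = (4.5000e-03/0.117) × 100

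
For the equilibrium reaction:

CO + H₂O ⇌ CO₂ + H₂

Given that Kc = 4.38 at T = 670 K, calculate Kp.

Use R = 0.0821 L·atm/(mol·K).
K_p = 4.3800

Δn = (moles gaseous products) − (moles gaseous reactants) = 0
T = 670 K; RT = 0.0821 × 670 = 55.007
Kp = Kc·(RT)^Δn = 4.38 × (55.007)^0 = 4.38 × 1 = 4.3800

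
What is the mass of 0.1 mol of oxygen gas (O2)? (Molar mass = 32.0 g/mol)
Mass = 0.1 mol × 32.0 g/mol = 3.2 g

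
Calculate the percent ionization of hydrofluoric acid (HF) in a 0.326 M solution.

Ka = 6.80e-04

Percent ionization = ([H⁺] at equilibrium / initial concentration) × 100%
Percent ionization = 4.46%

Let x = [H⁺]. Ka = x²/(C - x) ⇒ x² + (6.80e-04)x - (6.80e-04)(0.326) = 0. x = 1.4553e-02. Percent = (1.4553e-02/0.326) × 100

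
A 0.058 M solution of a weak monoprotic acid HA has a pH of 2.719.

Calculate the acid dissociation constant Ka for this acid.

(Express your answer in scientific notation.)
K_a = 6.50e-05

[H⁺] = 10^(−pH) = 10^(−2.719) = 1.910e-03 M. For HA ⇌ H⁺ + A⁻, Ka = x²/(C − x) = (1.910e-03)²/(0.058 − 1.910e-03) = 6.50e-05.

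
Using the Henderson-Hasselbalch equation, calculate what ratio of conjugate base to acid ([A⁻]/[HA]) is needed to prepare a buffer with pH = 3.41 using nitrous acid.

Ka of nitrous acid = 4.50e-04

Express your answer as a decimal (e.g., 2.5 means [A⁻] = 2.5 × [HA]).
[A⁻]/[HA] = 1.157

pKa = −log(4.50e-04) = 3.3468. pH = pKa + log([A⁻]/[HA]). 3.41 = 3.3468 + log(ratio). log(ratio) = 3.41 − 3.3468 = 0.0632. ratio = 10^(0.0632) = 1.157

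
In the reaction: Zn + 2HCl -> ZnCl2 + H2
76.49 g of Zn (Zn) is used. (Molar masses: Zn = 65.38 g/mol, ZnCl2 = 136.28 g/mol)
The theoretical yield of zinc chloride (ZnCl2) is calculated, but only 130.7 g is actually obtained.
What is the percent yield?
Moles of Zn = 76.49 g ÷ 65.38 g/mol = 1.16993 mol
Mole ratio: 1 mol ZnCl2 / 1 mol Zn
Moles of ZnCl2 = 1.16993 × (1/1) = 1.16993 mol
Theoretical yield = 1.16993 mol × 136.28 g/mol = 159.44 g
Actual yield = 130.7 g
Percent yield = (130.7 / 159.44) × 100% = 82.0%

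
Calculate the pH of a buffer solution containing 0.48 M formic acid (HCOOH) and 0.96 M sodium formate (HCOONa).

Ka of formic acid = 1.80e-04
pH = 4.05

pKa = -log(1.80e-04) = 3.74. pH = pKa + log([A⁻]/[HA]) = 3.74 + log(0.96/0.48)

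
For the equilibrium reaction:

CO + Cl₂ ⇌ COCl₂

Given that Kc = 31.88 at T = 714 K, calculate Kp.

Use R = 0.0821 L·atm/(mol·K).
K_p = 0.5438

Δn = (moles gaseous products) − (moles gaseous reactants) = -1
T = 714 K; RT = 0.0821 × 714 = 58.6194
Kp = Kc·(RT)^Δn = 31.88 × (58.6194)^-1 = 31.88 × 0.0170592 = 0.5438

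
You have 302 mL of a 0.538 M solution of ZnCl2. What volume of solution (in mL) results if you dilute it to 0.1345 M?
Using M₁V₁ = M₂V₂:
0.538 × 302 = 0.1345 × V₂
V₂ = (0.538 × 302) / 0.1345 = 1208 mL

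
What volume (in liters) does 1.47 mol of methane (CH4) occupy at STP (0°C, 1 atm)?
At STP, 1 mol of gas occupies 22.4 L
Volume = 1.47 mol × 22.4 L/mol = 32.93 L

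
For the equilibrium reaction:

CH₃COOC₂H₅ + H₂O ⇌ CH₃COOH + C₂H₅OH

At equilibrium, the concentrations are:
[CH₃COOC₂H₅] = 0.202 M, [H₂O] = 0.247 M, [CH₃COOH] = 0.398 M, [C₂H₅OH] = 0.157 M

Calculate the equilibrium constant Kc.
K_c = 1.2524

Kc = ([CH₃COOH] × [C₂H₅OH]) / ([CH₃COOC₂H₅] × [H₂O])
   = ((0.398)·(0.157)) / ((0.202)·(0.247))
   = 0.062486 / 0.049894 = 1.2524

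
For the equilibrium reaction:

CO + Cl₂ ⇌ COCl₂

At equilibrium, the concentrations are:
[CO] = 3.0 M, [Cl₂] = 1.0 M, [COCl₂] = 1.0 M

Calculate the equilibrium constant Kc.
K_c = 0.3333

Kc = ([COCl₂]) / ([CO] × [Cl₂])
   = ((1.0)) / ((3.0)·(1.0))
   = 1 / 3 = 0.3333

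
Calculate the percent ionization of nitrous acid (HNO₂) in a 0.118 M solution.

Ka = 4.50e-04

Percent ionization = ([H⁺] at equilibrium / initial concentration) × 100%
Percent ionization = 5.99%

Let x = [H⁺]. Ka = x²/(C - x) ⇒ x² + (4.50e-04)x - (4.50e-04)(0.118) = 0. x = 7.0654e-03. Percent = (7.0654e-03/0.118) × 100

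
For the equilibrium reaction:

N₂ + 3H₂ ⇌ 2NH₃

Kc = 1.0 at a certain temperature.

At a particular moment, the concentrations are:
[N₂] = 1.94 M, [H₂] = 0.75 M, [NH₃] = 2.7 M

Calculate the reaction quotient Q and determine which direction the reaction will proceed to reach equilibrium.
Q = 8.907, Q > K, reaction proceeds reverse (toward reactants)

Q = ([NH₃]^2) / ([N₂] × [H₂]^3)
  = ((2.7)^2) / ((1.94)·(0.75)^3) = 7.29/0.81844 = 8.907
Since Q = 8.907 > Kc = 1.0, the reaction proceeds reverse (toward reactants) to reach equilibrium.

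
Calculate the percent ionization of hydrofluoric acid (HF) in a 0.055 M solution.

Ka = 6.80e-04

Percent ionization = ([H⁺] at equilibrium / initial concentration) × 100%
Percent ionization = 10.5%

Let x = [H⁺]. Ka = x²/(C - x) ⇒ x² + (6.80e-04)x - (6.80e-04)(0.055) = 0. x = 5.7850e-03. Percent = (5.7850e-03/0.055) × 100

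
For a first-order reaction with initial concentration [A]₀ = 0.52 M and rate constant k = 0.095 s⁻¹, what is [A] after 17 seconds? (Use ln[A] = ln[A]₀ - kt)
0.1034 M

ln[A] = ln[A]₀ - k·t = ln(0.52) - (0.095)·(17) = -0.6539 - 1.6150 = -2.2689
[A] = e^(-2.2689) = 0.1034 M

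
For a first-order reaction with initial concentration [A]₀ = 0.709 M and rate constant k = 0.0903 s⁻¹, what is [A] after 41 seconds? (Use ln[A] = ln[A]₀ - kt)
0.0175 M

ln[A] = ln[A]₀ - k·t = ln(0.709) - (0.0903)·(41) = -0.3439 - 3.7023 = -4.0462
[A] = e^(-4.0462) = 0.0175 M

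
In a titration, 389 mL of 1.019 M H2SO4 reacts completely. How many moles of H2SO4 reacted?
Moles = Molarity × Volume (L)
Moles = 1.019 M × 0.389 L = 0.3964 mol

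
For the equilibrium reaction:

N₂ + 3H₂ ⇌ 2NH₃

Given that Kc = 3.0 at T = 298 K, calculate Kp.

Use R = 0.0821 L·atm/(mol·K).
K_p = 0.0050

Δn = (moles gaseous products) − (moles gaseous reactants) = -2
T = 298 K; RT = 0.0821 × 298 = 24.4658
Kp = Kc·(RT)^Δn = 3.0 × (24.4658)^-2 = 3.0 × 0.00167063 = 0.0050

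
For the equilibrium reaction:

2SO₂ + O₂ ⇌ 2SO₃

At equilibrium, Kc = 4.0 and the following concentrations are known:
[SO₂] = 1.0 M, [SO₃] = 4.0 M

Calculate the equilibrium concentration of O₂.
[O₂] = 4.0000 M

Kc = ([SO₃]^2) / ([SO₂]^2 × [O₂]) = 4.0
[O₂]^1 = (product terms)/(Kc · other reactant terms) = 16 / (4.0 · 1) = 4
[O₂] = 4.0000 M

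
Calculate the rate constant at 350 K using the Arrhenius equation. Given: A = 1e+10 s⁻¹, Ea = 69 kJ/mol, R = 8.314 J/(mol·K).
5.03e-01 s⁻¹

k = A·exp(-Ea/(R·T)) = 1e+10·exp(-69000/(8.314·350)) = 1e+10·exp(-23.7122) = 1e+10·5.0343e-11 = 5.03e-01 s⁻¹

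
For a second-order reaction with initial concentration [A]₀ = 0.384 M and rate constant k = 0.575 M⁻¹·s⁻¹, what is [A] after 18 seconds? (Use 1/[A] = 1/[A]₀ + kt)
0.0772 M

1/[A] = 1/[A]₀ + k·t = 1/0.384 + (0.575)·(18) = 2.6042 + 10.3500 = 12.9542
[A] = 1/12.9542 = 0.0772 M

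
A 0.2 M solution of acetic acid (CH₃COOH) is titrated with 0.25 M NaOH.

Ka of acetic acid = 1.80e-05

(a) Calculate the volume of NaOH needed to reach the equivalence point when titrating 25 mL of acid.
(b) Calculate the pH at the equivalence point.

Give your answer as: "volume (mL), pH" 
V = 20.0 mL, pH = 8.90

(a) At equivalence: moles acid = moles base.
moles acid = 0.2 × 0.025 = 0.005 mol; V_NaOH = 0.005/0.25 = 0.02 L = 20.0 mL.
(b) At equivalence, all acid → conjugate base A⁻ at [A⁻] = 0.005/0.045 = 0.1111 M.
Kb = Kw/Ka = 1.0e-14/1.80e-05 = 5.556e-10; [OH⁻] = √(Kb·[A⁻]) = 7.857e-06; pOH = 5.10; pH = 14 − pOH = 8.90.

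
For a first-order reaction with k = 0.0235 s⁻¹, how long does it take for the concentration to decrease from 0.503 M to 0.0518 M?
96.73 s

From ln[A] = ln[A]₀ - k·t: t = ln([A]₀/[A])/k = ln(0.503/0.0518)/0.0235 = ln(9.7104)/0.0235 = 2.2732/0.0235 = 96.73 s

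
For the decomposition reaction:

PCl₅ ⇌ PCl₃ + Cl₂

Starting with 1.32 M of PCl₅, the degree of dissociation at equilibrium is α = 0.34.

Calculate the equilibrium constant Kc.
K_c = 0.2312

x = α·[A]₀ = 0.34 × 1.32 = 0.4488 M dissociated.
At eq: [PCl₅] = 1.32 − 0.4488 = 0.8712 M; [PCl₃] = [Cl₂] = x = 0.4488 M.
Kc = [PCl₃][Cl₂]/[PCl₅] = (0.4488)²/0.8712 = 0.2312.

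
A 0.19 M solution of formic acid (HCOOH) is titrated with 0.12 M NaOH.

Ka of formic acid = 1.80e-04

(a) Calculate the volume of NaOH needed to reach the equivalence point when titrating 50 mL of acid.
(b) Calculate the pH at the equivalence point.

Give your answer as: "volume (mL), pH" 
V = 79.2 mL, pH = 8.31

(a) At equivalence: moles acid = moles base.
moles acid = 0.19 × 0.05 = 0.0095 mol; V_NaOH = 0.0095/0.12 = 0.07917 L = 79.2 mL.
(b) At equivalence, all acid → conjugate base A⁻ at [A⁻] = 0.0095/0.1292 = 0.07355 M.
Kb = Kw/Ka = 1.0e-14/1.80e-04 = 5.556e-11; [OH⁻] = √(Kb·[A⁻]) = 2.021e-06; pOH = 5.69; pH = 14 − pOH = 8.31.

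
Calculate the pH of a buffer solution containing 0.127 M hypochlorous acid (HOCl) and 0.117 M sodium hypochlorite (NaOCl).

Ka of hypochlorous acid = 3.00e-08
pH = 7.49

pKa = -log(3.00e-08) = 7.52. pH = pKa + log([A⁻]/[HA]) = 7.52 + log(0.117/0.127)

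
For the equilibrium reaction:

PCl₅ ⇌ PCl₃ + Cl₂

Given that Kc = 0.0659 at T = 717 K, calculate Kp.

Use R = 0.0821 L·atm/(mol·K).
K_p = 3.8792

Δn = (moles gaseous products) − (moles gaseous reactants) = 1
T = 717 K; RT = 0.0821 × 717 = 58.8657
Kp = Kc·(RT)^Δn = 0.0659 × (58.8657)^1 = 0.0659 × 58.8657 = 3.8792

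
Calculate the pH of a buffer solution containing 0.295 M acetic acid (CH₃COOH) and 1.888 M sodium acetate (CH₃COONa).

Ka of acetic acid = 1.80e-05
pH = 5.55

pKa = -log(1.80e-05) = 4.74. pH = pKa + log([A⁻]/[HA]) = 4.74 + log(1.888/0.295)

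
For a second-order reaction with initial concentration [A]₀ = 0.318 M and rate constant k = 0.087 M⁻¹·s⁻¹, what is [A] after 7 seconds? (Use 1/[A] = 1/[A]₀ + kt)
0.2664 M

1/[A] = 1/[A]₀ + k·t = 1/0.318 + (0.087)·(7) = 3.1447 + 0.6090 = 3.7537
[A] = 1/3.7537 = 0.2664 M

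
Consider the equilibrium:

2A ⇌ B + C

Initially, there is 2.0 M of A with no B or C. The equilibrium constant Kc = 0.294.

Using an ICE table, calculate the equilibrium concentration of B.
[B] = 0.520 M

ICE: [A] = 2.0 − 2x, [B] = [C] = x.
Kc = x²/(2.0 − 2x)² = 0.294 ⇒ √Kc = x/(2.0 − 2x).
x = √0.294·2.0/(1 + 2√0.294) = 0.54222·2.0/2.0844 = 0.52025.
[B] = x = 0.520 M.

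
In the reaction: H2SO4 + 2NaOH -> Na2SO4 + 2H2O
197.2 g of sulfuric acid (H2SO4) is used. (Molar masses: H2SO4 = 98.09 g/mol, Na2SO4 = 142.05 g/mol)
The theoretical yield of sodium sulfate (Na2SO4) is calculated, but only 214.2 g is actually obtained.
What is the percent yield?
Moles of H2SO4 = 197.2 g ÷ 98.09 g/mol = 2.0104 mol
Mole ratio: 1 mol Na2SO4 / 1 mol H2SO4
Moles of Na2SO4 = 2.0104 × (1/1) = 2.0104 mol
Theoretical yield = 2.0104 mol × 142.05 g/mol = 285.58 g
Actual yield = 214.2 g
Percent yield = (214.2 / 285.58) × 100% = 75.0%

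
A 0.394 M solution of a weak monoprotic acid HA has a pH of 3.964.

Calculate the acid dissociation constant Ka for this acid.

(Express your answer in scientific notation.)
K_a = 3.00e-08

[H⁺] = 10^(−pH) = 10^(−3.964) = 1.086e-04 M. For HA ⇌ H⁺ + A⁻, Ka = x²/(C − x) = (1.086e-04)²/(0.394 − 1.086e-04) = 3.00e-08.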